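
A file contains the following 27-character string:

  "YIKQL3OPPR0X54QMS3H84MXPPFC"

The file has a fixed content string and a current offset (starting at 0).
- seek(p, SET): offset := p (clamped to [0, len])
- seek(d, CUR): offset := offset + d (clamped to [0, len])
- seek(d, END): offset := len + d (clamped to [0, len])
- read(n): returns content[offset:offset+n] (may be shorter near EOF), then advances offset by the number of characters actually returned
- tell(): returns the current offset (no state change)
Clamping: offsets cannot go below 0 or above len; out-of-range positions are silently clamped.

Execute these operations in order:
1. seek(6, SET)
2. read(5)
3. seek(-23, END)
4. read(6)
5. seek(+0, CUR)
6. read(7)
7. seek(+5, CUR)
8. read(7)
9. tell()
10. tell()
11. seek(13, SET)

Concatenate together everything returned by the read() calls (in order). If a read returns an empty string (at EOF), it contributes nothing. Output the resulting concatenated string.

Answer: OPPR0L3OPPR0X54QMSXPPFC

Derivation:
After 1 (seek(6, SET)): offset=6
After 2 (read(5)): returned 'OPPR0', offset=11
After 3 (seek(-23, END)): offset=4
After 4 (read(6)): returned 'L3OPPR', offset=10
After 5 (seek(+0, CUR)): offset=10
After 6 (read(7)): returned '0X54QMS', offset=17
After 7 (seek(+5, CUR)): offset=22
After 8 (read(7)): returned 'XPPFC', offset=27
After 9 (tell()): offset=27
After 10 (tell()): offset=27
After 11 (seek(13, SET)): offset=13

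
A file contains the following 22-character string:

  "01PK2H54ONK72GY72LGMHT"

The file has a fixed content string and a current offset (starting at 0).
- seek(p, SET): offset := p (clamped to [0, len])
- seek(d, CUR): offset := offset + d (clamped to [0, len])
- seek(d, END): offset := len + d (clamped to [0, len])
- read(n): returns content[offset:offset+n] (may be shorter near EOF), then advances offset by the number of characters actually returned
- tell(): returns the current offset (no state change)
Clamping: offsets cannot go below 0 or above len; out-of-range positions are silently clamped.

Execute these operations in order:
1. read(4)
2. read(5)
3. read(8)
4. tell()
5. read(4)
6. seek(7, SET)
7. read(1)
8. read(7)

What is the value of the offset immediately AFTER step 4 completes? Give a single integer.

After 1 (read(4)): returned '01PK', offset=4
After 2 (read(5)): returned '2H54O', offset=9
After 3 (read(8)): returned 'NK72GY72', offset=17
After 4 (tell()): offset=17

Answer: 17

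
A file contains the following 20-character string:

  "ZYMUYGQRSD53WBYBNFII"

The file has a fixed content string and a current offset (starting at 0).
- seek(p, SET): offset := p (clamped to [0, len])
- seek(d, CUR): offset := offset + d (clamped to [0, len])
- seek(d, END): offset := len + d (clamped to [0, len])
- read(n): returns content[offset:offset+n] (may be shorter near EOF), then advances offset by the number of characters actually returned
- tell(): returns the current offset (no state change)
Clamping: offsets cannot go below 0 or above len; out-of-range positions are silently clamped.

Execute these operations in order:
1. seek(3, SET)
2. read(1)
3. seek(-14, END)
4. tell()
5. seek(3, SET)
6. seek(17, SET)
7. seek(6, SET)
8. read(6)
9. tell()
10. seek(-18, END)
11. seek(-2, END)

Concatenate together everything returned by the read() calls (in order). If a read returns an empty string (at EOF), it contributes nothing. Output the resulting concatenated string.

After 1 (seek(3, SET)): offset=3
After 2 (read(1)): returned 'U', offset=4
After 3 (seek(-14, END)): offset=6
After 4 (tell()): offset=6
After 5 (seek(3, SET)): offset=3
After 6 (seek(17, SET)): offset=17
After 7 (seek(6, SET)): offset=6
After 8 (read(6)): returned 'QRSD53', offset=12
After 9 (tell()): offset=12
After 10 (seek(-18, END)): offset=2
After 11 (seek(-2, END)): offset=18

Answer: UQRSD53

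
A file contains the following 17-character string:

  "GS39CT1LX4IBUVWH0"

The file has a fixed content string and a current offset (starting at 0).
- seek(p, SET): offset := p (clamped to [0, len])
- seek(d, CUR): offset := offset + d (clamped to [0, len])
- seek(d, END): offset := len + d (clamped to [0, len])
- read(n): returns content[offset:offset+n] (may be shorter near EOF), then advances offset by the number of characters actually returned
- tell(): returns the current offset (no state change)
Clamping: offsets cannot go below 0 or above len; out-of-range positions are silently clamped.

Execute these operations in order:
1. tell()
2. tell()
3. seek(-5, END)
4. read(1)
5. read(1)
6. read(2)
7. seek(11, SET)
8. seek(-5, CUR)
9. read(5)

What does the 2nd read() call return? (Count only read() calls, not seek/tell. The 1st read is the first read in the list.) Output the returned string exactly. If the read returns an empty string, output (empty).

After 1 (tell()): offset=0
After 2 (tell()): offset=0
After 3 (seek(-5, END)): offset=12
After 4 (read(1)): returned 'U', offset=13
After 5 (read(1)): returned 'V', offset=14
After 6 (read(2)): returned 'WH', offset=16
After 7 (seek(11, SET)): offset=11
After 8 (seek(-5, CUR)): offset=6
After 9 (read(5)): returned '1LX4I', offset=11

Answer: V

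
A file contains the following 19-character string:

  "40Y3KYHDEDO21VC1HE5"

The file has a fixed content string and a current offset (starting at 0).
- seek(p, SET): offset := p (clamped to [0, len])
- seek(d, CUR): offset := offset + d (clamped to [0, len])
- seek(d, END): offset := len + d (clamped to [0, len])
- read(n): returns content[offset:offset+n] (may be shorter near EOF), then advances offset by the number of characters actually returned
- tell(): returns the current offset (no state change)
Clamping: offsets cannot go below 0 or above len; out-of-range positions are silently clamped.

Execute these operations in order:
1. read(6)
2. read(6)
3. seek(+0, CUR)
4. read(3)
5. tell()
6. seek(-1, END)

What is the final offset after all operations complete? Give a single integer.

Answer: 18

Derivation:
After 1 (read(6)): returned '40Y3KY', offset=6
After 2 (read(6)): returned 'HDEDO2', offset=12
After 3 (seek(+0, CUR)): offset=12
After 4 (read(3)): returned '1VC', offset=15
After 5 (tell()): offset=15
After 6 (seek(-1, END)): offset=18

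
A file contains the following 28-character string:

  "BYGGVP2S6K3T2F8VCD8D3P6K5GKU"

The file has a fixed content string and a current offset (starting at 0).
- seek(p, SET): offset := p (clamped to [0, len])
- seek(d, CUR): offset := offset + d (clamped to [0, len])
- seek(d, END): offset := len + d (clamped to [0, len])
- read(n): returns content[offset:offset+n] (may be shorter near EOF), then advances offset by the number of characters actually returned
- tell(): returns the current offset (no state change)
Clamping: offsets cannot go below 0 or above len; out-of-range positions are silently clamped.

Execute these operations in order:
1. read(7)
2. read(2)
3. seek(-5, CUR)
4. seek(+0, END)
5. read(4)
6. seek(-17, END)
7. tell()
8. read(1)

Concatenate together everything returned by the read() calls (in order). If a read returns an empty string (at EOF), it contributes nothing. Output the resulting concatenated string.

Answer: BYGGVP2S6T

Derivation:
After 1 (read(7)): returned 'BYGGVP2', offset=7
After 2 (read(2)): returned 'S6', offset=9
After 3 (seek(-5, CUR)): offset=4
After 4 (seek(+0, END)): offset=28
After 5 (read(4)): returned '', offset=28
After 6 (seek(-17, END)): offset=11
After 7 (tell()): offset=11
After 8 (read(1)): returned 'T', offset=12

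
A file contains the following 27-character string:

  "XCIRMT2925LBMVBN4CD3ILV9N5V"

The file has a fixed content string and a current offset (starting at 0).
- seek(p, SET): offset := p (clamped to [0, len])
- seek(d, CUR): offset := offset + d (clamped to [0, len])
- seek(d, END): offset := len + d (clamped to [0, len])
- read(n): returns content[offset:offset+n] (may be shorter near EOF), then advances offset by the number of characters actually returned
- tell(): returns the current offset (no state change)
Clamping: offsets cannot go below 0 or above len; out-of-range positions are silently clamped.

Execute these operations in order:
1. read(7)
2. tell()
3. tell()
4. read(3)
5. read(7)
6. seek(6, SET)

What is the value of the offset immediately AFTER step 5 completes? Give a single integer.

After 1 (read(7)): returned 'XCIRMT2', offset=7
After 2 (tell()): offset=7
After 3 (tell()): offset=7
After 4 (read(3)): returned '925', offset=10
After 5 (read(7)): returned 'LBMVBN4', offset=17

Answer: 17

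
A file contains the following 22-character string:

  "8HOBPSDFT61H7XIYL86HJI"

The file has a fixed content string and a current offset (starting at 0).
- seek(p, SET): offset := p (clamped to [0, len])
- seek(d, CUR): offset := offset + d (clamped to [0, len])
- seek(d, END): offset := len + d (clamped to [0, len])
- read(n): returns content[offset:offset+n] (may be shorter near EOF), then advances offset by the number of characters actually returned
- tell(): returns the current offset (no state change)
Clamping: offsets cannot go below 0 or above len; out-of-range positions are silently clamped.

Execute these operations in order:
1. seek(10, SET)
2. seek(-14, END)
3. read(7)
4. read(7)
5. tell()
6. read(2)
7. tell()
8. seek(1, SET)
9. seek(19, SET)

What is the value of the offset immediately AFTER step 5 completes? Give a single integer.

After 1 (seek(10, SET)): offset=10
After 2 (seek(-14, END)): offset=8
After 3 (read(7)): returned 'T61H7XI', offset=15
After 4 (read(7)): returned 'YL86HJI', offset=22
After 5 (tell()): offset=22

Answer: 22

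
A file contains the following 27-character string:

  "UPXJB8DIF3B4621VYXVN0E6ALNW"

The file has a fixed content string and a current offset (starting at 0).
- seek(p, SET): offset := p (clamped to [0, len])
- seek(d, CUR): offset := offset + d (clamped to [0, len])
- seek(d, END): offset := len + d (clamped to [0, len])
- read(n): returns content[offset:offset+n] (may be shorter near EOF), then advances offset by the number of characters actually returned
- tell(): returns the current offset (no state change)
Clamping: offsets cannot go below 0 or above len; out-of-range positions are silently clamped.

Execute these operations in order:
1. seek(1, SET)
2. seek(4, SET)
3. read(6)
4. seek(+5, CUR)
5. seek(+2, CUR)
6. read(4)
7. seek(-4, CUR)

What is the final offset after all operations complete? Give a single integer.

Answer: 17

Derivation:
After 1 (seek(1, SET)): offset=1
After 2 (seek(4, SET)): offset=4
After 3 (read(6)): returned 'B8DIF3', offset=10
After 4 (seek(+5, CUR)): offset=15
After 5 (seek(+2, CUR)): offset=17
After 6 (read(4)): returned 'XVN0', offset=21
After 7 (seek(-4, CUR)): offset=17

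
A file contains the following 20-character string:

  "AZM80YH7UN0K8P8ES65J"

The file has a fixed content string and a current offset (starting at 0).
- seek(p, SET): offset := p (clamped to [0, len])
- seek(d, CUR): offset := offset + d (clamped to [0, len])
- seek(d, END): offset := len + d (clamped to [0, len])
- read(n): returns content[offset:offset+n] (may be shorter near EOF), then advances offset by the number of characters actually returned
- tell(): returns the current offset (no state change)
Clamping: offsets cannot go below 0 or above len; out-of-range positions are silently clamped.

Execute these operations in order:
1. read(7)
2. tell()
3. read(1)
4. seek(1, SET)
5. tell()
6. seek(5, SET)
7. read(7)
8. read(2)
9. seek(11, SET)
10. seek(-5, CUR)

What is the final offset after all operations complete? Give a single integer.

After 1 (read(7)): returned 'AZM80YH', offset=7
After 2 (tell()): offset=7
After 3 (read(1)): returned '7', offset=8
After 4 (seek(1, SET)): offset=1
After 5 (tell()): offset=1
After 6 (seek(5, SET)): offset=5
After 7 (read(7)): returned 'YH7UN0K', offset=12
After 8 (read(2)): returned '8P', offset=14
After 9 (seek(11, SET)): offset=11
After 10 (seek(-5, CUR)): offset=6

Answer: 6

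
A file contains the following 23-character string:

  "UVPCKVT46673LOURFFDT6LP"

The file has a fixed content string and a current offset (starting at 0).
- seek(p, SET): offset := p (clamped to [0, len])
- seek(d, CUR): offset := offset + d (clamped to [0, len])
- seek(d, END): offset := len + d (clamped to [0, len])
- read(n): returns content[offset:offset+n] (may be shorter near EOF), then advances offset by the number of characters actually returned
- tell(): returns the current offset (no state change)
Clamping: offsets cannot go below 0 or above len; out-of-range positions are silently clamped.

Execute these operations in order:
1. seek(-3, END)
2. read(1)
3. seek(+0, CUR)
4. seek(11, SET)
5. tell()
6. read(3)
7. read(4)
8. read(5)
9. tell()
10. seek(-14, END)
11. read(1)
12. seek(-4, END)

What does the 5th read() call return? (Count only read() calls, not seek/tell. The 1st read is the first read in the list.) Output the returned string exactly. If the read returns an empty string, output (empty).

After 1 (seek(-3, END)): offset=20
After 2 (read(1)): returned '6', offset=21
After 3 (seek(+0, CUR)): offset=21
After 4 (seek(11, SET)): offset=11
After 5 (tell()): offset=11
After 6 (read(3)): returned '3LO', offset=14
After 7 (read(4)): returned 'URFF', offset=18
After 8 (read(5)): returned 'DT6LP', offset=23
After 9 (tell()): offset=23
After 10 (seek(-14, END)): offset=9
After 11 (read(1)): returned '6', offset=10
After 12 (seek(-4, END)): offset=19

Answer: 6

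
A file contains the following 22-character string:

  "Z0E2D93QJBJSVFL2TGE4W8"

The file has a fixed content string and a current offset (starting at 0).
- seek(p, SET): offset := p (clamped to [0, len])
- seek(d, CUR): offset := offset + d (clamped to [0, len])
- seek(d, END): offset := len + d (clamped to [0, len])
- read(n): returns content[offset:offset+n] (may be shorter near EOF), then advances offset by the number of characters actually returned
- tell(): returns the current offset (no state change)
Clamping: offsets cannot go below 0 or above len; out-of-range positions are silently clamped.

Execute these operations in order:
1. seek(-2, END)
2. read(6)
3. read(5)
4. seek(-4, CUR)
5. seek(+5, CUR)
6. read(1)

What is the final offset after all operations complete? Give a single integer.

After 1 (seek(-2, END)): offset=20
After 2 (read(6)): returned 'W8', offset=22
After 3 (read(5)): returned '', offset=22
After 4 (seek(-4, CUR)): offset=18
After 5 (seek(+5, CUR)): offset=22
After 6 (read(1)): returned '', offset=22

Answer: 22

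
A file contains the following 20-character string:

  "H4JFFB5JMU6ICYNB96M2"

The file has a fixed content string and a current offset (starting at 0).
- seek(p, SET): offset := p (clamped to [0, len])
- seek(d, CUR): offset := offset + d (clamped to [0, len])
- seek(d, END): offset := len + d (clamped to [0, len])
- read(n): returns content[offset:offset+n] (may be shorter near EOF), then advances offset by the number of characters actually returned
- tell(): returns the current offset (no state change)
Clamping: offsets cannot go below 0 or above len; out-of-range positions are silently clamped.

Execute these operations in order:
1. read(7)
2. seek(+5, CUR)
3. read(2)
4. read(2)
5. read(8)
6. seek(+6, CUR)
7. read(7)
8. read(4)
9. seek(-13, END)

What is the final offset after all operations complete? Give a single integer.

Answer: 7

Derivation:
After 1 (read(7)): returned 'H4JFFB5', offset=7
After 2 (seek(+5, CUR)): offset=12
After 3 (read(2)): returned 'CY', offset=14
After 4 (read(2)): returned 'NB', offset=16
After 5 (read(8)): returned '96M2', offset=20
After 6 (seek(+6, CUR)): offset=20
After 7 (read(7)): returned '', offset=20
After 8 (read(4)): returned '', offset=20
After 9 (seek(-13, END)): offset=7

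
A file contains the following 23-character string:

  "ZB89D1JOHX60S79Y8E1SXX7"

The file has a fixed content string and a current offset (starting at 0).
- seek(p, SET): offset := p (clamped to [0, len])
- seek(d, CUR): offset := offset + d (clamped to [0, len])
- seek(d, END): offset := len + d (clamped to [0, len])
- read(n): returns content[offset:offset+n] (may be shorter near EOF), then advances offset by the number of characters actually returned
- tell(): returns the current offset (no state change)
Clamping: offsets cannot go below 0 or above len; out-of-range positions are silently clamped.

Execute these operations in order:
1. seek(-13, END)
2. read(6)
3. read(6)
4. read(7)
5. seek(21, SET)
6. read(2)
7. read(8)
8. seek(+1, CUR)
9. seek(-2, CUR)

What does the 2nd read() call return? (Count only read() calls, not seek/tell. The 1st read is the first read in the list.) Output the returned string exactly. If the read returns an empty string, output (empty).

After 1 (seek(-13, END)): offset=10
After 2 (read(6)): returned '60S79Y', offset=16
After 3 (read(6)): returned '8E1SXX', offset=22
After 4 (read(7)): returned '7', offset=23
After 5 (seek(21, SET)): offset=21
After 6 (read(2)): returned 'X7', offset=23
After 7 (read(8)): returned '', offset=23
After 8 (seek(+1, CUR)): offset=23
After 9 (seek(-2, CUR)): offset=21

Answer: 8E1SXX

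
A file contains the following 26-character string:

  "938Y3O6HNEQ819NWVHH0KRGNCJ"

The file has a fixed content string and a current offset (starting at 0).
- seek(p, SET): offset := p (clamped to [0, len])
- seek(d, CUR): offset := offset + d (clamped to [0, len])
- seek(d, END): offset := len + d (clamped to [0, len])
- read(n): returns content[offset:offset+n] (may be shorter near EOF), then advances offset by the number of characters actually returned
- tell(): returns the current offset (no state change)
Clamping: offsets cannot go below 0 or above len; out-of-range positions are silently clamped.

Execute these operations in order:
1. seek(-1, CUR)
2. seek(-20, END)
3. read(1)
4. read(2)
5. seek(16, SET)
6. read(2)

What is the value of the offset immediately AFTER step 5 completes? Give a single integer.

After 1 (seek(-1, CUR)): offset=0
After 2 (seek(-20, END)): offset=6
After 3 (read(1)): returned '6', offset=7
After 4 (read(2)): returned 'HN', offset=9
After 5 (seek(16, SET)): offset=16

Answer: 16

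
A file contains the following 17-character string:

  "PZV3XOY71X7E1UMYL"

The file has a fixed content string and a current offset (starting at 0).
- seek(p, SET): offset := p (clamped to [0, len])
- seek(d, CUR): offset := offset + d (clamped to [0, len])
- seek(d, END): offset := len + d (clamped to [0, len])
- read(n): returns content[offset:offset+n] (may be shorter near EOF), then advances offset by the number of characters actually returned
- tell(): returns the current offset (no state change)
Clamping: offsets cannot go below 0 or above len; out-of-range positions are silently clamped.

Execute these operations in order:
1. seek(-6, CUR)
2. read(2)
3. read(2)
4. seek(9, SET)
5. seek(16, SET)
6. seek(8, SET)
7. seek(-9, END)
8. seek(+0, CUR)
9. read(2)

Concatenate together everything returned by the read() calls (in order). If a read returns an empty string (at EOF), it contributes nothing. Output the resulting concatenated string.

After 1 (seek(-6, CUR)): offset=0
After 2 (read(2)): returned 'PZ', offset=2
After 3 (read(2)): returned 'V3', offset=4
After 4 (seek(9, SET)): offset=9
After 5 (seek(16, SET)): offset=16
After 6 (seek(8, SET)): offset=8
After 7 (seek(-9, END)): offset=8
After 8 (seek(+0, CUR)): offset=8
After 9 (read(2)): returned '1X', offset=10

Answer: PZV31X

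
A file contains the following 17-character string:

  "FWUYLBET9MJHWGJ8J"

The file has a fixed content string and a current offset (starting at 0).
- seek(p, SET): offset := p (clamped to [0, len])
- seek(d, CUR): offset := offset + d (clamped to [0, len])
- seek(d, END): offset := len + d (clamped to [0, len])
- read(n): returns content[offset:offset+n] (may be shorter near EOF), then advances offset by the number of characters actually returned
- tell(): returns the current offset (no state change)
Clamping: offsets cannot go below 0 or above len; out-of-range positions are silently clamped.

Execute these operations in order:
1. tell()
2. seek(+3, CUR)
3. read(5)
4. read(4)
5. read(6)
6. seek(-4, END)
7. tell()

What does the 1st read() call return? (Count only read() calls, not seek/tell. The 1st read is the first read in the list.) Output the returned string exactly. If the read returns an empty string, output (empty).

Answer: YLBET

Derivation:
After 1 (tell()): offset=0
After 2 (seek(+3, CUR)): offset=3
After 3 (read(5)): returned 'YLBET', offset=8
After 4 (read(4)): returned '9MJH', offset=12
After 5 (read(6)): returned 'WGJ8J', offset=17
After 6 (seek(-4, END)): offset=13
After 7 (tell()): offset=13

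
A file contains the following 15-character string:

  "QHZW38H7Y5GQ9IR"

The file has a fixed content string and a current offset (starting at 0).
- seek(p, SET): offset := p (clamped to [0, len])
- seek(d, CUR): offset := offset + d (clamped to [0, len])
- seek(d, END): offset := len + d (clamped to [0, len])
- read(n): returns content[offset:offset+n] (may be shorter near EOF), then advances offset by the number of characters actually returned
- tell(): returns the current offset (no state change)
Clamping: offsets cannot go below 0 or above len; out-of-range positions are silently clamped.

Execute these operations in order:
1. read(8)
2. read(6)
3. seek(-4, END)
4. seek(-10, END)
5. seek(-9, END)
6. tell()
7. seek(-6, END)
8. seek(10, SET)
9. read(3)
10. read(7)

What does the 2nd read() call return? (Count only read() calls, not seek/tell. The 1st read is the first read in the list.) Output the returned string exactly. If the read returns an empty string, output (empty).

Answer: Y5GQ9I

Derivation:
After 1 (read(8)): returned 'QHZW38H7', offset=8
After 2 (read(6)): returned 'Y5GQ9I', offset=14
After 3 (seek(-4, END)): offset=11
After 4 (seek(-10, END)): offset=5
After 5 (seek(-9, END)): offset=6
After 6 (tell()): offset=6
After 7 (seek(-6, END)): offset=9
After 8 (seek(10, SET)): offset=10
After 9 (read(3)): returned 'GQ9', offset=13
After 10 (read(7)): returned 'IR', offset=15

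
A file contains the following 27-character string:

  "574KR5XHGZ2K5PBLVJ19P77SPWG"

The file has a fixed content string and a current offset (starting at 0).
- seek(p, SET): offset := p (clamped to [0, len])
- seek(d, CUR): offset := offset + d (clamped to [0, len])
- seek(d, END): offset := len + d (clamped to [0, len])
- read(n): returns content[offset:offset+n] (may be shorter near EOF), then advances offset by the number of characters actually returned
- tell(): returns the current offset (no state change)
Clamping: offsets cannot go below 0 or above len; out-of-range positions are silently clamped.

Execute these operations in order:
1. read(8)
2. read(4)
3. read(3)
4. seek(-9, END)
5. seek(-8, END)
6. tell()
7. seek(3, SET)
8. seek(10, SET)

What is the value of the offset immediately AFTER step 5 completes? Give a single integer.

Answer: 19

Derivation:
After 1 (read(8)): returned '574KR5XH', offset=8
After 2 (read(4)): returned 'GZ2K', offset=12
After 3 (read(3)): returned '5PB', offset=15
After 4 (seek(-9, END)): offset=18
After 5 (seek(-8, END)): offset=19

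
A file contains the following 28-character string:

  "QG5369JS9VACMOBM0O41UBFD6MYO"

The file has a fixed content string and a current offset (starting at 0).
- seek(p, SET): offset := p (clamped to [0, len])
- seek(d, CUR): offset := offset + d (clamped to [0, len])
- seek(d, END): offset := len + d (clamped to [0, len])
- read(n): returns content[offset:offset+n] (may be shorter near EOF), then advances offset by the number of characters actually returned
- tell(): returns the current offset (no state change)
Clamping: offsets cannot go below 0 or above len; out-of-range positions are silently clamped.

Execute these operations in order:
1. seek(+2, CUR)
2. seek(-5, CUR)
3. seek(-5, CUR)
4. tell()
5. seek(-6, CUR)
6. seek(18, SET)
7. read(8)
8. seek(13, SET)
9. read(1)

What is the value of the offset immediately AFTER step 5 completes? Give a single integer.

Answer: 0

Derivation:
After 1 (seek(+2, CUR)): offset=2
After 2 (seek(-5, CUR)): offset=0
After 3 (seek(-5, CUR)): offset=0
After 4 (tell()): offset=0
After 5 (seek(-6, CUR)): offset=0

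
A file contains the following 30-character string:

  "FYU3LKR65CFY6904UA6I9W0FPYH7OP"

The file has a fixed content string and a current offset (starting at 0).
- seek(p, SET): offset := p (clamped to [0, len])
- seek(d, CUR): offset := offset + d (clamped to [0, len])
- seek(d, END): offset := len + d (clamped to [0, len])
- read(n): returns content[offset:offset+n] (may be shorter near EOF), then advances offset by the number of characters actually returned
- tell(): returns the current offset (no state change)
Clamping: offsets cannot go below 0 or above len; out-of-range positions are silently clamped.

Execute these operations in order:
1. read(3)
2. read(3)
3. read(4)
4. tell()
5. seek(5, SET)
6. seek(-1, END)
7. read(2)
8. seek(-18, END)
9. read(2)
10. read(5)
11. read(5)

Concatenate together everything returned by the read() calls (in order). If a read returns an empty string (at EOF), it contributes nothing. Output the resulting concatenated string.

Answer: FYU3LKR65CP6904UA6I9W0F

Derivation:
After 1 (read(3)): returned 'FYU', offset=3
After 2 (read(3)): returned '3LK', offset=6
After 3 (read(4)): returned 'R65C', offset=10
After 4 (tell()): offset=10
After 5 (seek(5, SET)): offset=5
After 6 (seek(-1, END)): offset=29
After 7 (read(2)): returned 'P', offset=30
After 8 (seek(-18, END)): offset=12
After 9 (read(2)): returned '69', offset=14
After 10 (read(5)): returned '04UA6', offset=19
After 11 (read(5)): returned 'I9W0F', offset=24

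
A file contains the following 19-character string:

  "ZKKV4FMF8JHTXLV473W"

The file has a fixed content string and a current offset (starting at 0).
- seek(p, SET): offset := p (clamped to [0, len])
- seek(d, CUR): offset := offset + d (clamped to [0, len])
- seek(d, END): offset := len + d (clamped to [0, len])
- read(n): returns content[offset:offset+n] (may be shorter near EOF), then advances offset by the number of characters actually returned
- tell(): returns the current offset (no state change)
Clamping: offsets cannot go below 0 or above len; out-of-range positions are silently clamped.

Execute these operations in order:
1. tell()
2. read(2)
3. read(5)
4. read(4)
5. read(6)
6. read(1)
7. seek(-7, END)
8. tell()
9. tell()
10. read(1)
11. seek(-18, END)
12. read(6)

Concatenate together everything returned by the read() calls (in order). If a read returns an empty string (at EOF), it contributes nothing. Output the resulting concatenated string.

After 1 (tell()): offset=0
After 2 (read(2)): returned 'ZK', offset=2
After 3 (read(5)): returned 'KV4FM', offset=7
After 4 (read(4)): returned 'F8JH', offset=11
After 5 (read(6)): returned 'TXLV47', offset=17
After 6 (read(1)): returned '3', offset=18
After 7 (seek(-7, END)): offset=12
After 8 (tell()): offset=12
After 9 (tell()): offset=12
After 10 (read(1)): returned 'X', offset=13
After 11 (seek(-18, END)): offset=1
After 12 (read(6)): returned 'KKV4FM', offset=7

Answer: ZKKV4FMF8JHTXLV473XKKV4FM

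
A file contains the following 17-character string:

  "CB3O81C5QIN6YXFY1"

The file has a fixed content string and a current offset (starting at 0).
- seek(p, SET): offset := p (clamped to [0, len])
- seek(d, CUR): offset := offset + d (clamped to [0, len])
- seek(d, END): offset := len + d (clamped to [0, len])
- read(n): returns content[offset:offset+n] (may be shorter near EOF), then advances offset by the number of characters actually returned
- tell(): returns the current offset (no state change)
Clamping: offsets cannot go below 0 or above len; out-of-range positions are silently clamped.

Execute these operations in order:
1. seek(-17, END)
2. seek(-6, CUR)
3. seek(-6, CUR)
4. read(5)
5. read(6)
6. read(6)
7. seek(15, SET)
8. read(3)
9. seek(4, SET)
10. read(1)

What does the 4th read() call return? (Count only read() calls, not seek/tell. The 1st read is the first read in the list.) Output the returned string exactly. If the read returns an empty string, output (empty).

Answer: Y1

Derivation:
After 1 (seek(-17, END)): offset=0
After 2 (seek(-6, CUR)): offset=0
After 3 (seek(-6, CUR)): offset=0
After 4 (read(5)): returned 'CB3O8', offset=5
After 5 (read(6)): returned '1C5QIN', offset=11
After 6 (read(6)): returned '6YXFY1', offset=17
After 7 (seek(15, SET)): offset=15
After 8 (read(3)): returned 'Y1', offset=17
After 9 (seek(4, SET)): offset=4
After 10 (read(1)): returned '8', offset=5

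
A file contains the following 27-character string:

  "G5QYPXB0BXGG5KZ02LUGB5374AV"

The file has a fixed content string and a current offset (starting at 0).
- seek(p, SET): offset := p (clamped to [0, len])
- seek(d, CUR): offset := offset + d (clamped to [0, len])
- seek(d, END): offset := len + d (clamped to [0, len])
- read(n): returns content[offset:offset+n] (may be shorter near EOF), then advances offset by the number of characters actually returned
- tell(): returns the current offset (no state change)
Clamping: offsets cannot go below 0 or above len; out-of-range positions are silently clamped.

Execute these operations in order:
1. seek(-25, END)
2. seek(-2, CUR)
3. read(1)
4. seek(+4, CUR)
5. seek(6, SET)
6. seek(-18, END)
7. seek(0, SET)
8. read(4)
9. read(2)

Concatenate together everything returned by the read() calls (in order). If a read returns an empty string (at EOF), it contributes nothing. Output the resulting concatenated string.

Answer: GG5QYPX

Derivation:
After 1 (seek(-25, END)): offset=2
After 2 (seek(-2, CUR)): offset=0
After 3 (read(1)): returned 'G', offset=1
After 4 (seek(+4, CUR)): offset=5
After 5 (seek(6, SET)): offset=6
After 6 (seek(-18, END)): offset=9
After 7 (seek(0, SET)): offset=0
After 8 (read(4)): returned 'G5QY', offset=4
After 9 (read(2)): returned 'PX', offset=6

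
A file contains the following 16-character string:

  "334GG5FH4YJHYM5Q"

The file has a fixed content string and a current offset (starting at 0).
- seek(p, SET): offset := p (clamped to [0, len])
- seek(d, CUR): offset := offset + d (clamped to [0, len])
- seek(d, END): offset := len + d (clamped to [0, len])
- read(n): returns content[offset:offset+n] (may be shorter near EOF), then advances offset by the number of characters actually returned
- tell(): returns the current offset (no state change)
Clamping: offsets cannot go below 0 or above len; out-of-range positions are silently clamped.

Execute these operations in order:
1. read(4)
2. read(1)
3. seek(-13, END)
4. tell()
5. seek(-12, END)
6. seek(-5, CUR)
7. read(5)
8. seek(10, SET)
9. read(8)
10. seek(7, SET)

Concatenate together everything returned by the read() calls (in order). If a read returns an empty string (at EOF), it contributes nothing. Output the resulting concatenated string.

Answer: 334GG334GGJHYM5Q

Derivation:
After 1 (read(4)): returned '334G', offset=4
After 2 (read(1)): returned 'G', offset=5
After 3 (seek(-13, END)): offset=3
After 4 (tell()): offset=3
After 5 (seek(-12, END)): offset=4
After 6 (seek(-5, CUR)): offset=0
After 7 (read(5)): returned '334GG', offset=5
After 8 (seek(10, SET)): offset=10
After 9 (read(8)): returned 'JHYM5Q', offset=16
After 10 (seek(7, SET)): offset=7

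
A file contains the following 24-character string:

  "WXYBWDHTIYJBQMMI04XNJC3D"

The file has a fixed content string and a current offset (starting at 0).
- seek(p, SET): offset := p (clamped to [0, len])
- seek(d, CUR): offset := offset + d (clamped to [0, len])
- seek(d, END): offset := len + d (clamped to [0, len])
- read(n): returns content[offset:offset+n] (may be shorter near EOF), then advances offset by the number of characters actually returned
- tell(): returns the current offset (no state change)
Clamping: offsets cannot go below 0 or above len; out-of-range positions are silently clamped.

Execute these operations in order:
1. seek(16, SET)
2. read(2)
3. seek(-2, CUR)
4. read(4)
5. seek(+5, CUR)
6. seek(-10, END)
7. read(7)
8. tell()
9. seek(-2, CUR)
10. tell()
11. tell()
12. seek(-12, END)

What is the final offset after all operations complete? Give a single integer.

After 1 (seek(16, SET)): offset=16
After 2 (read(2)): returned '04', offset=18
After 3 (seek(-2, CUR)): offset=16
After 4 (read(4)): returned '04XN', offset=20
After 5 (seek(+5, CUR)): offset=24
After 6 (seek(-10, END)): offset=14
After 7 (read(7)): returned 'MI04XNJ', offset=21
After 8 (tell()): offset=21
After 9 (seek(-2, CUR)): offset=19
After 10 (tell()): offset=19
After 11 (tell()): offset=19
After 12 (seek(-12, END)): offset=12

Answer: 12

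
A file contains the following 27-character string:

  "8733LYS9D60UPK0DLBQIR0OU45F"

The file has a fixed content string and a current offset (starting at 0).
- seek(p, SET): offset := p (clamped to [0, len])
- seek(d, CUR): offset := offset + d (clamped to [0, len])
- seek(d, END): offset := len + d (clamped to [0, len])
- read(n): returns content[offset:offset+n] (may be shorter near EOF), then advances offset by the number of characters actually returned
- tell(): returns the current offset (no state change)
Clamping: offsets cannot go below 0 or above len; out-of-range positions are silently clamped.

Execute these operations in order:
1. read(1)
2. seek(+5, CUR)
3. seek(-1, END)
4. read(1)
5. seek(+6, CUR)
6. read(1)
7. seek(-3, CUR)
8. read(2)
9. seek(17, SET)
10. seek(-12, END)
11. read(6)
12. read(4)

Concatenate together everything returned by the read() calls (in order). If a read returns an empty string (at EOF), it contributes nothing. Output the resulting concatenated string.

Answer: 8F45DLBQIR0OU4

Derivation:
After 1 (read(1)): returned '8', offset=1
After 2 (seek(+5, CUR)): offset=6
After 3 (seek(-1, END)): offset=26
After 4 (read(1)): returned 'F', offset=27
After 5 (seek(+6, CUR)): offset=27
After 6 (read(1)): returned '', offset=27
After 7 (seek(-3, CUR)): offset=24
After 8 (read(2)): returned '45', offset=26
After 9 (seek(17, SET)): offset=17
After 10 (seek(-12, END)): offset=15
After 11 (read(6)): returned 'DLBQIR', offset=21
After 12 (read(4)): returned '0OU4', offset=25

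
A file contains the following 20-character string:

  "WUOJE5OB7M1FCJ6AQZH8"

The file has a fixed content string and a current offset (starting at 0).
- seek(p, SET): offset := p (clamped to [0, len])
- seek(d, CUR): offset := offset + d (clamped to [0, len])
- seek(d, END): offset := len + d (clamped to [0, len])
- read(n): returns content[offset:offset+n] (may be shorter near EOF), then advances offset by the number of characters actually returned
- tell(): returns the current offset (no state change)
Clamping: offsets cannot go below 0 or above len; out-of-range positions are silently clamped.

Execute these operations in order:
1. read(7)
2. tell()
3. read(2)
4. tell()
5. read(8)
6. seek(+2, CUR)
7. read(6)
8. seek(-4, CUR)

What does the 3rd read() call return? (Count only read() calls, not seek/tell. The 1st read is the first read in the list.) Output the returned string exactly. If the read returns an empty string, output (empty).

Answer: M1FCJ6AQ

Derivation:
After 1 (read(7)): returned 'WUOJE5O', offset=7
After 2 (tell()): offset=7
After 3 (read(2)): returned 'B7', offset=9
After 4 (tell()): offset=9
After 5 (read(8)): returned 'M1FCJ6AQ', offset=17
After 6 (seek(+2, CUR)): offset=19
After 7 (read(6)): returned '8', offset=20
After 8 (seek(-4, CUR)): offset=16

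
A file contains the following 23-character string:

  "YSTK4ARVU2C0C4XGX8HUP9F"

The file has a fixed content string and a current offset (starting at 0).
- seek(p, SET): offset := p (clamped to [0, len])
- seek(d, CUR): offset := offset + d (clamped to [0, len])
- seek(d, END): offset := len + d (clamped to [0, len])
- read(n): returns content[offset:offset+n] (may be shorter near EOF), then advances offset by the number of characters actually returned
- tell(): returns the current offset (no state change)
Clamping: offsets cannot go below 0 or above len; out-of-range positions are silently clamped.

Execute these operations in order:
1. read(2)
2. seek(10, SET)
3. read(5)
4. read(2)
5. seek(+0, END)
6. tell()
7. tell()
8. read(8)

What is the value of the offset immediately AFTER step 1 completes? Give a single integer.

Answer: 2

Derivation:
After 1 (read(2)): returned 'YS', offset=2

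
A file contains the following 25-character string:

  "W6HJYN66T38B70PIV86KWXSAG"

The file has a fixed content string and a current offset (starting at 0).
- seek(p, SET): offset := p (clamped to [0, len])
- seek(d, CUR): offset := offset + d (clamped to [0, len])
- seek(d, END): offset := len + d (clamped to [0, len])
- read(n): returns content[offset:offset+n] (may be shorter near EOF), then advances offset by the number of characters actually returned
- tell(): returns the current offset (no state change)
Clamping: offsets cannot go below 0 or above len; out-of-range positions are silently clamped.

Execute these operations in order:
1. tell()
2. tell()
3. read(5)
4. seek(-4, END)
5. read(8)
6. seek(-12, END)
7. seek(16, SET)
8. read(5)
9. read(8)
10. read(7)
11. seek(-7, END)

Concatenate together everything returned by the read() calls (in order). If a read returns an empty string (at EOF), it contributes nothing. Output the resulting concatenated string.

After 1 (tell()): offset=0
After 2 (tell()): offset=0
After 3 (read(5)): returned 'W6HJY', offset=5
After 4 (seek(-4, END)): offset=21
After 5 (read(8)): returned 'XSAG', offset=25
After 6 (seek(-12, END)): offset=13
After 7 (seek(16, SET)): offset=16
After 8 (read(5)): returned 'V86KW', offset=21
After 9 (read(8)): returned 'XSAG', offset=25
After 10 (read(7)): returned '', offset=25
After 11 (seek(-7, END)): offset=18

Answer: W6HJYXSAGV86KWXSAG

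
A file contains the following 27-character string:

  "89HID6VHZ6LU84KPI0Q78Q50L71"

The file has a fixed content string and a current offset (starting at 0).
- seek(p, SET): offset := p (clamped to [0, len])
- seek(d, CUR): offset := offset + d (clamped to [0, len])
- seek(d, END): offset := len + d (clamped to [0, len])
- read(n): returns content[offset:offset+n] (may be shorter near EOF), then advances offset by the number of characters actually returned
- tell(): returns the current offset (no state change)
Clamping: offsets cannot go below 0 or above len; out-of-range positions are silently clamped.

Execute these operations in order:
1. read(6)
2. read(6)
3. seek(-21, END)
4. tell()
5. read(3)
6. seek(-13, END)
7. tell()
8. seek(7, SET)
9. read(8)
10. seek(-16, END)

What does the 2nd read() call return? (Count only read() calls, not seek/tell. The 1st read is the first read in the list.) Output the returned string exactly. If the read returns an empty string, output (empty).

Answer: VHZ6LU

Derivation:
After 1 (read(6)): returned '89HID6', offset=6
After 2 (read(6)): returned 'VHZ6LU', offset=12
After 3 (seek(-21, END)): offset=6
After 4 (tell()): offset=6
After 5 (read(3)): returned 'VHZ', offset=9
After 6 (seek(-13, END)): offset=14
After 7 (tell()): offset=14
After 8 (seek(7, SET)): offset=7
After 9 (read(8)): returned 'HZ6LU84K', offset=15
After 10 (seek(-16, END)): offset=11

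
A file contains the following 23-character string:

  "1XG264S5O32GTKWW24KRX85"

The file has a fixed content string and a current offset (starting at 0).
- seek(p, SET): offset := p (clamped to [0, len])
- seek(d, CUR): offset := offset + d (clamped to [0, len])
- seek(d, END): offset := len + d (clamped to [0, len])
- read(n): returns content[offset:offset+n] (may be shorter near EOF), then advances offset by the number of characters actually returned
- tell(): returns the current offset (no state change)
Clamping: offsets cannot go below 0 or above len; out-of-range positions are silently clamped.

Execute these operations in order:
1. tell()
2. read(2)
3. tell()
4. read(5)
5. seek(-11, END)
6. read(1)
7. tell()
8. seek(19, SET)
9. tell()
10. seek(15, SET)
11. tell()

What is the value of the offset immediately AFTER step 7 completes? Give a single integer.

After 1 (tell()): offset=0
After 2 (read(2)): returned '1X', offset=2
After 3 (tell()): offset=2
After 4 (read(5)): returned 'G264S', offset=7
After 5 (seek(-11, END)): offset=12
After 6 (read(1)): returned 'T', offset=13
After 7 (tell()): offset=13

Answer: 13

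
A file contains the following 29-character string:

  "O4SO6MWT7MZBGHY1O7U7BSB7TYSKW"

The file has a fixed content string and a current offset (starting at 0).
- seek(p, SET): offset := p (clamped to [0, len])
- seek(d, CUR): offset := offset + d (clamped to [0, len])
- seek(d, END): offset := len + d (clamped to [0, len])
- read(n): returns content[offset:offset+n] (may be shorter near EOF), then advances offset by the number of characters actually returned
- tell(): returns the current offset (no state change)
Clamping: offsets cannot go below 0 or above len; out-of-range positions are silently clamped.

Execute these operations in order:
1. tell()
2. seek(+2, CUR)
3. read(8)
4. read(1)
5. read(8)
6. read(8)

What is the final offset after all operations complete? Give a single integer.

After 1 (tell()): offset=0
After 2 (seek(+2, CUR)): offset=2
After 3 (read(8)): returned 'SO6MWT7M', offset=10
After 4 (read(1)): returned 'Z', offset=11
After 5 (read(8)): returned 'BGHY1O7U', offset=19
After 6 (read(8)): returned '7BSB7TYS', offset=27

Answer: 27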